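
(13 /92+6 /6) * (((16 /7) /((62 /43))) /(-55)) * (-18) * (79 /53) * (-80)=-70.61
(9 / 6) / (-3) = -1 / 2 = -0.50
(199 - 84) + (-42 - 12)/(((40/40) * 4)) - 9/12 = 403/4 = 100.75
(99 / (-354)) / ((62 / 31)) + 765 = 180507 / 236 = 764.86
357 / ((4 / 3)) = 1071 / 4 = 267.75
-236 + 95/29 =-232.72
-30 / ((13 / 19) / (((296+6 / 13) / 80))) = -109839 / 676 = -162.48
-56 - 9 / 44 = -2473 / 44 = -56.20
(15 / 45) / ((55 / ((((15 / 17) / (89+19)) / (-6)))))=-1 / 121176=-0.00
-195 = -195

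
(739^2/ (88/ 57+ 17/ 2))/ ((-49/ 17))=-18864.32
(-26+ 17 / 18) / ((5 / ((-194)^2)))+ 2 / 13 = -110329844 / 585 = -188598.02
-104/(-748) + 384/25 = 72458/4675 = 15.50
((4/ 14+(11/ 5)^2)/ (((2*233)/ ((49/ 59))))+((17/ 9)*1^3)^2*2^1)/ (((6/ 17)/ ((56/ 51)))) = 5569156586/ 250539075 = 22.23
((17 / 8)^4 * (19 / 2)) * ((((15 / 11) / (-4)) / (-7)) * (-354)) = -4213216845 / 1261568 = -3339.67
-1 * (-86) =86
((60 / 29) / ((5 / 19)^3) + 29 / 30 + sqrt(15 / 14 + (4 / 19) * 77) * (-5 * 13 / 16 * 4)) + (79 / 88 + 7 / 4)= 22421107 / 191400 - 65 * sqrt(1222802) / 1064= 49.59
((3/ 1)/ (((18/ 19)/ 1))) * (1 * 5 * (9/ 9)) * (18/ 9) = 95/ 3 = 31.67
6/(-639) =-2/213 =-0.01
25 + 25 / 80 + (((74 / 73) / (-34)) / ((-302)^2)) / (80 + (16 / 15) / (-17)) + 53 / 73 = 3533804958493 / 135714470528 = 26.04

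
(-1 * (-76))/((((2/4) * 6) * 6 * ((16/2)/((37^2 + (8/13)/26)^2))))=989174.73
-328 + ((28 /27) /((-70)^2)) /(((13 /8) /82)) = -20146744 /61425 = -327.99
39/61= 0.64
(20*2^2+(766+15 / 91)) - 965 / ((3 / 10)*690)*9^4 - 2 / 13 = -29740.29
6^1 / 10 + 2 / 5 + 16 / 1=17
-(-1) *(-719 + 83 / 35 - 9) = -25397 / 35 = -725.63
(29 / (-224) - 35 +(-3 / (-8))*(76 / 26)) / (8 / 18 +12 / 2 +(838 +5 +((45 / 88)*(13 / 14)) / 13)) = -1962279 / 48979034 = -0.04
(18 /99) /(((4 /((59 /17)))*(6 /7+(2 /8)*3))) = 826 /8415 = 0.10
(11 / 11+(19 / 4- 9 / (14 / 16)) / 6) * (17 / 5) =221 / 840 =0.26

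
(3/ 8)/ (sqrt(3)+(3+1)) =3/ 26 -3 * sqrt(3)/ 104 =0.07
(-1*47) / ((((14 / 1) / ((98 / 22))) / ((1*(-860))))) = 141470 / 11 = 12860.91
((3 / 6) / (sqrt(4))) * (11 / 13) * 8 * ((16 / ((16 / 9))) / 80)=99 / 520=0.19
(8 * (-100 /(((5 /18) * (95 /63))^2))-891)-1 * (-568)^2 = -2960873467 /9025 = -328074.62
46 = 46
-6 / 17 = -0.35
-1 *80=-80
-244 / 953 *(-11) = 2684 / 953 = 2.82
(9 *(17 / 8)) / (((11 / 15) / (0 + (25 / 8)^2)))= 254.68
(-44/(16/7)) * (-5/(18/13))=5005/72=69.51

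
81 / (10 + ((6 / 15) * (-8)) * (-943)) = 45 / 1682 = 0.03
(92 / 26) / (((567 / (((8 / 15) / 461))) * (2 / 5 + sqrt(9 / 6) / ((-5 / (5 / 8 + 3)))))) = -85376 * sqrt(6) / 20500321023 -94208 / 20500321023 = -0.00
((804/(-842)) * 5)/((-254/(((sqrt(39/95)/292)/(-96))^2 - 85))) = -141711223602329/88696212963328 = -1.60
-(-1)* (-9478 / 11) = -9478 / 11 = -861.64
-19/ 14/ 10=-19/ 140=-0.14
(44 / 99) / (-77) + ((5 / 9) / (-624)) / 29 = -0.01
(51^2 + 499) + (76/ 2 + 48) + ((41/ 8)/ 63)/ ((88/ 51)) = 47102521/ 14784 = 3186.05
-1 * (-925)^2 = -855625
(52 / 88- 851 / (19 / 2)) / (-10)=37197 / 4180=8.90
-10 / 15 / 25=-2 / 75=-0.03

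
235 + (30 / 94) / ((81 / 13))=298280 / 1269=235.05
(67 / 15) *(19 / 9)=1273 / 135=9.43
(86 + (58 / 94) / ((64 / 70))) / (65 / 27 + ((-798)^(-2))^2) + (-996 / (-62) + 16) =193639164712318885 / 2844793227104194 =68.07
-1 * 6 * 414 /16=-621 /4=-155.25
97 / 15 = 6.47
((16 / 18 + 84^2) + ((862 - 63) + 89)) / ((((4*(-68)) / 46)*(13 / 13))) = -205574 / 153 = -1343.62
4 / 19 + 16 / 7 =332 / 133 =2.50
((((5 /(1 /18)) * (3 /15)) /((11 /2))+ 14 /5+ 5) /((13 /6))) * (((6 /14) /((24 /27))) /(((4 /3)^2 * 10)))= 63423 /457600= 0.14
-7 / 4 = -1.75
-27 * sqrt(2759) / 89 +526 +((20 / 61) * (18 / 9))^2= 510.50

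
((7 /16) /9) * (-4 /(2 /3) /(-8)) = 7 /192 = 0.04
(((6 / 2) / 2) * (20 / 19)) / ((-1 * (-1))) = 30 / 19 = 1.58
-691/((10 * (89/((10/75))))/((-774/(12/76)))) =1129094/2225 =507.46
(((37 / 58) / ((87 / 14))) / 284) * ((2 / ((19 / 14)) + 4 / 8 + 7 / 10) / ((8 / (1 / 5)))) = 32893 / 1361410800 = 0.00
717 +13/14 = 10051/14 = 717.93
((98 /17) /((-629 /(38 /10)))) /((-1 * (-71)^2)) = 1862 /269517065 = 0.00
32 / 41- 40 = -1608 / 41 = -39.22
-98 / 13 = -7.54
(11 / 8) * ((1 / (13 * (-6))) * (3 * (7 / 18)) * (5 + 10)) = -385 / 1248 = -0.31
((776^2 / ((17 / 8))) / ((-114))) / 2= -1204352 / 969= -1242.88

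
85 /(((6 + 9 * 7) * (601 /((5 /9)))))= 425 /373221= 0.00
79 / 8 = 9.88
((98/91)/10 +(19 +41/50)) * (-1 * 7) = -90671/650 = -139.49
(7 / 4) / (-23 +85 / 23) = -161 / 1776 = -0.09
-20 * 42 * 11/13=-9240/13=-710.77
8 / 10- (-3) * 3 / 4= 61 / 20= 3.05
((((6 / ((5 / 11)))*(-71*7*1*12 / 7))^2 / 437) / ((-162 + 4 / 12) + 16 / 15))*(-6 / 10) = 862373952 / 797525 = 1081.31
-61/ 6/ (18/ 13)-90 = -10513/ 108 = -97.34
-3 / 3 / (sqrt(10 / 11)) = -1.05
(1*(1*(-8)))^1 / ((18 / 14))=-56 / 9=-6.22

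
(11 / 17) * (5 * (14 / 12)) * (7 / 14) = 385 / 204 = 1.89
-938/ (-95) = 938/ 95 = 9.87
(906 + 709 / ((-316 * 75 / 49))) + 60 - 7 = 22693559 / 23700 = 957.53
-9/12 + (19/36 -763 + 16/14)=-48011/63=-762.08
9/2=4.50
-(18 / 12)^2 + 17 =59 / 4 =14.75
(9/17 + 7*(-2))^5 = -629763392149/1419857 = -443540.01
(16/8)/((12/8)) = 4/3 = 1.33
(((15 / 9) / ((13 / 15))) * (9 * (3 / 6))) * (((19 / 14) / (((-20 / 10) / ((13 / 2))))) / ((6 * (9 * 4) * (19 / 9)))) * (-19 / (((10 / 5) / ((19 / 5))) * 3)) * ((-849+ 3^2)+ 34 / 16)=-843.95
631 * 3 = 1893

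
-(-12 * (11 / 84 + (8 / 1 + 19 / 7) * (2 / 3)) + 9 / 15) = 3034 / 35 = 86.69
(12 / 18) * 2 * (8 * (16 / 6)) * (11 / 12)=704 / 27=26.07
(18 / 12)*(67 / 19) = 201 / 38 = 5.29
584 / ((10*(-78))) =-146 / 195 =-0.75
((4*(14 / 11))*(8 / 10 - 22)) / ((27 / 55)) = -5936 / 27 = -219.85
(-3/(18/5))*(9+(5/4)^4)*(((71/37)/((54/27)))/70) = -207959/1591296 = -0.13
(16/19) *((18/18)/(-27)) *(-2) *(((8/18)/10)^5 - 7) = -41334298976/94662928125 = -0.44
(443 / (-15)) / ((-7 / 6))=886 / 35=25.31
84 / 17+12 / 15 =488 / 85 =5.74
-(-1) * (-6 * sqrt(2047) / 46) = -3 * sqrt(2047) / 23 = -5.90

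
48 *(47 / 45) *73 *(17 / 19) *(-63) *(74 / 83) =-1450242528 / 7885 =-183924.23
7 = 7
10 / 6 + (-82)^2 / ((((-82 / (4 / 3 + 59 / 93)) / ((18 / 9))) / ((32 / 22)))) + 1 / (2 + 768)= -33493997 / 71610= -467.73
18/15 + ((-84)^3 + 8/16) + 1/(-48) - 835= -142448957/240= -593537.32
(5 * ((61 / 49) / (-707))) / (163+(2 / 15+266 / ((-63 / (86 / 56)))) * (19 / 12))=-329400 / 5722335689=-0.00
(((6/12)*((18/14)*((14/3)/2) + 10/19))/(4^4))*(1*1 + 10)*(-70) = -25795/4864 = -5.30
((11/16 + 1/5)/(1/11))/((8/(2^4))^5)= 1562/5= 312.40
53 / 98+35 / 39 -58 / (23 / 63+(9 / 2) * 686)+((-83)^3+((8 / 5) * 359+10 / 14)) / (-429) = 13624626400699 / 10221671460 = 1332.92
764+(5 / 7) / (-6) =32083 / 42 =763.88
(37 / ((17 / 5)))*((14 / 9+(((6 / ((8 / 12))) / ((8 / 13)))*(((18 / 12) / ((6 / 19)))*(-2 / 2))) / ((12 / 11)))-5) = -14305495 / 19584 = -730.47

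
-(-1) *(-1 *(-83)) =83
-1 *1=-1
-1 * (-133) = 133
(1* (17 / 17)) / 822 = 1 / 822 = 0.00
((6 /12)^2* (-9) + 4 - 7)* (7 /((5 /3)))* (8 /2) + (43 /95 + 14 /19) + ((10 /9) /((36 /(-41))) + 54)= -527507 /15390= -34.28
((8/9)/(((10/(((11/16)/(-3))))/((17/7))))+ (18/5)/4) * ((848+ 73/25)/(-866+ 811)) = -651359/49500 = -13.16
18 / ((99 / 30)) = 60 / 11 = 5.45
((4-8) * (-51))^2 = 41616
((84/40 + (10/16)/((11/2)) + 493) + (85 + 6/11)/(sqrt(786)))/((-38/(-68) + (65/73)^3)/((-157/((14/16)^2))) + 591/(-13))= -47057165159360096/4320521900513775 - 812886860858176 *sqrt(786)/339593021380382715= -10.96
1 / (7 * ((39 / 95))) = 0.35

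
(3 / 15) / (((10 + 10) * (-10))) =-1 / 1000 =-0.00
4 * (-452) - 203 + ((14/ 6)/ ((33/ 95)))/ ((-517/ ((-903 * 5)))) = -33308846/ 17061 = -1952.34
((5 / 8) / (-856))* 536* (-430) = 72025 / 428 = 168.28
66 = 66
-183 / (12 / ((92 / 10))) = -1403 / 10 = -140.30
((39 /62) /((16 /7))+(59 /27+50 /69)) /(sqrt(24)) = 0.65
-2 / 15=-0.13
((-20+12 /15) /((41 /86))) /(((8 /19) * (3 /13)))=-84968 /205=-414.48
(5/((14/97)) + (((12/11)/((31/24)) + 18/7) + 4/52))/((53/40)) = 47335660/1644643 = 28.78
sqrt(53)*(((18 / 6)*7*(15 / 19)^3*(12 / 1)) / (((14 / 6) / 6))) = 2187000*sqrt(53) / 6859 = 2321.27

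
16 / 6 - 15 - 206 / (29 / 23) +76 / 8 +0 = -28921 / 174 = -166.21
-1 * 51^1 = -51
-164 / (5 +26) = -164 / 31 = -5.29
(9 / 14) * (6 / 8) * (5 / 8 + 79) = 2457 / 64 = 38.39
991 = 991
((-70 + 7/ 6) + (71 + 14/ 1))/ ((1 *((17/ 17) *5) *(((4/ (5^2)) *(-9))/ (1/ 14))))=-485/ 3024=-0.16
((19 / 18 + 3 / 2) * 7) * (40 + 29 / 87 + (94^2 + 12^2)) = 4356821 / 27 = 161363.74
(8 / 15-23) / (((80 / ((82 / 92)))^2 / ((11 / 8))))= -6231467 / 1625088000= -0.00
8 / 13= 0.62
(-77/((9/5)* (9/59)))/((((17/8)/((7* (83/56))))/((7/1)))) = -13197415/1377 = -9584.18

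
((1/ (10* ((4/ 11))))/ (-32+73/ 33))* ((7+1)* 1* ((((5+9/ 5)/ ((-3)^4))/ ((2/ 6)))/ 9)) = -4114/ 1990575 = -0.00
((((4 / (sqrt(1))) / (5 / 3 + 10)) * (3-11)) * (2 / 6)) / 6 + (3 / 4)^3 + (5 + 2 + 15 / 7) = 63251 / 6720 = 9.41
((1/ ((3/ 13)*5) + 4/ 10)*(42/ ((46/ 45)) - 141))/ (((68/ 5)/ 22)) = -80047/ 391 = -204.72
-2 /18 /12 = -1 /108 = -0.01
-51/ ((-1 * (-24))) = -2.12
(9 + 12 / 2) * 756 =11340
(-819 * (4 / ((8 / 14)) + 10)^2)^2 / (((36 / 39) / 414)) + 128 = 25126149322356.50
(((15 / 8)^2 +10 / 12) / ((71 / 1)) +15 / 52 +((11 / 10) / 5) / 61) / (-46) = -0.01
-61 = -61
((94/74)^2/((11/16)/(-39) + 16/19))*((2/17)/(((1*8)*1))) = 6547476/227493575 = 0.03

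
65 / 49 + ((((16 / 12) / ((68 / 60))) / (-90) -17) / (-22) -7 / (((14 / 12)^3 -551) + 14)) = 40302907921 / 19074452166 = 2.11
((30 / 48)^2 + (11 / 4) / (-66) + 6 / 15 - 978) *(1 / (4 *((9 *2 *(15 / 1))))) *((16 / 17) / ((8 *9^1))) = -938161 / 79315200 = -0.01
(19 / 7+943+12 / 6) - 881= 467 / 7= 66.71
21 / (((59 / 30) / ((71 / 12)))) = 7455 / 118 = 63.18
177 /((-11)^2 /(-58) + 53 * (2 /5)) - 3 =34701 /5543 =6.26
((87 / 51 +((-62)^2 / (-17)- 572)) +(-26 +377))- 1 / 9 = -445.52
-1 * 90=-90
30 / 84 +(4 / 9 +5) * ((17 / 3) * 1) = 11797 / 378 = 31.21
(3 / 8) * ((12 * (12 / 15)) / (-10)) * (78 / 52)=-27 / 50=-0.54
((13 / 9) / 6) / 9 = 13 / 486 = 0.03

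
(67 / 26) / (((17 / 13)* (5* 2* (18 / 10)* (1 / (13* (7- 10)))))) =-871 / 204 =-4.27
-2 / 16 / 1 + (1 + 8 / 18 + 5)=455 / 72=6.32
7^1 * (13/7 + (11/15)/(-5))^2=806404/39375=20.48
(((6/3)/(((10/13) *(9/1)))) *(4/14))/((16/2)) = 0.01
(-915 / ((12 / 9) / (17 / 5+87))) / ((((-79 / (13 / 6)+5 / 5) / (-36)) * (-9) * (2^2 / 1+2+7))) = 248148 / 461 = 538.28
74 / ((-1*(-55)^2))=-74 / 3025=-0.02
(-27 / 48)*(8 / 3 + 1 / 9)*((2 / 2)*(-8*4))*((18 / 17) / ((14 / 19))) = 8550 / 119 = 71.85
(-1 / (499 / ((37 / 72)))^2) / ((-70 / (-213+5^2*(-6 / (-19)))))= -592777 / 190754686080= -0.00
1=1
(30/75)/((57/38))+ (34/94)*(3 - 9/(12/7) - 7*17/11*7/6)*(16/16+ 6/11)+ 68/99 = -7533509/1023660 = -7.36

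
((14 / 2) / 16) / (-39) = -7 / 624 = -0.01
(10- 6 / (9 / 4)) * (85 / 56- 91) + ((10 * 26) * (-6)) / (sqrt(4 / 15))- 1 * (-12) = -780 * sqrt(15)- 54113 / 84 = -3665.13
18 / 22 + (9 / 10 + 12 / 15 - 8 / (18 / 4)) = 733 / 990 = 0.74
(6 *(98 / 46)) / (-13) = -294 / 299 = -0.98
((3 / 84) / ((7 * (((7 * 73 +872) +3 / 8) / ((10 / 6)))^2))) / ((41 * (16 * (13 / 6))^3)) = 25 / 5766317310175968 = 0.00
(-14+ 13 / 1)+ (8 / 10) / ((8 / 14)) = 2 / 5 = 0.40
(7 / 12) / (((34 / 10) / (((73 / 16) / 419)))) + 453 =453.00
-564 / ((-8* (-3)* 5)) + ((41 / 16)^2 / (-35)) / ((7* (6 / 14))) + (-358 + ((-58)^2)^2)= 11316133.24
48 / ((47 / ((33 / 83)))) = 1584 / 3901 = 0.41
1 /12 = 0.08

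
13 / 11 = 1.18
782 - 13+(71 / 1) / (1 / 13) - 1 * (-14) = 1706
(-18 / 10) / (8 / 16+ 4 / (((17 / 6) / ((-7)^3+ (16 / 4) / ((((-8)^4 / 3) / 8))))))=2448 / 657835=0.00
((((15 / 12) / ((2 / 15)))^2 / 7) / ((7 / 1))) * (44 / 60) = 4125 / 3136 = 1.32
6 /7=0.86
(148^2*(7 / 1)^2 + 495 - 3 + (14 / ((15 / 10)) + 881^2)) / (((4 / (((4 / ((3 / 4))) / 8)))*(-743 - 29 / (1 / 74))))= -5549875 / 52002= -106.72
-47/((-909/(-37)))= -1739/909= -1.91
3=3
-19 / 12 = -1.58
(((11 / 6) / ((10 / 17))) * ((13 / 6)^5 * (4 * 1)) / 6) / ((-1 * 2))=-69431791 / 1399680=-49.61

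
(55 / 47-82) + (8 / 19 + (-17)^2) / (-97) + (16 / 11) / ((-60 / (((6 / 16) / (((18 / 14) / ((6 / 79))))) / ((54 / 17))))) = -5110258746799 / 60971655690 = -83.81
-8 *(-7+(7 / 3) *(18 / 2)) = -112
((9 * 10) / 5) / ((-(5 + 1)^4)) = -1 / 72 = -0.01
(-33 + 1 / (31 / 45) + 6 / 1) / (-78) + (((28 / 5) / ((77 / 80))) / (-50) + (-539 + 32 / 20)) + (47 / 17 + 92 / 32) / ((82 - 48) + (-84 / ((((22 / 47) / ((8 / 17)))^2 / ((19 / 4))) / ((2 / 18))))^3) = -49452995815365087589375357493 / 92058859346509047321643600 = -537.19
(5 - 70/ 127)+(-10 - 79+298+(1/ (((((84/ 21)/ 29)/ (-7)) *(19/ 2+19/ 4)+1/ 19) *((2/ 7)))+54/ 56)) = 311477209/ 1564640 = 199.07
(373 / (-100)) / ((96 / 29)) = -10817 / 9600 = -1.13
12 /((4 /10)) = 30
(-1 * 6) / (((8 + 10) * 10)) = -1 / 30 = -0.03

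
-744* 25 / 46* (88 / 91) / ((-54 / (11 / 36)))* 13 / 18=187550 / 117369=1.60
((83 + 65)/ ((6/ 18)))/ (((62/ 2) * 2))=222/ 31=7.16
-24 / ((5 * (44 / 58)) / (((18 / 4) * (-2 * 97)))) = 303804 / 55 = 5523.71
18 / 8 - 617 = -2459 / 4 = -614.75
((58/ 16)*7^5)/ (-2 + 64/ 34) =-8285851/ 16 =-517865.69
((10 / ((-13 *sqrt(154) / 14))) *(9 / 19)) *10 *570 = -27000 *sqrt(154) / 143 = -2343.09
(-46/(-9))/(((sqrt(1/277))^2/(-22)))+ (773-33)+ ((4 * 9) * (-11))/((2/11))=-293266/9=-32585.11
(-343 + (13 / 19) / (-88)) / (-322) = 1.07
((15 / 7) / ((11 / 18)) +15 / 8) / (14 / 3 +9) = 9945 / 25256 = 0.39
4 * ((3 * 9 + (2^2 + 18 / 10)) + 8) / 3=272 / 5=54.40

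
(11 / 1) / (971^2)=11 / 942841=0.00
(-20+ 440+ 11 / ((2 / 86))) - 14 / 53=47315 / 53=892.74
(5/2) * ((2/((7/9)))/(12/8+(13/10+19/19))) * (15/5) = 675/133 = 5.08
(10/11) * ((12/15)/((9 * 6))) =4/297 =0.01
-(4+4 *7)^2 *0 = 0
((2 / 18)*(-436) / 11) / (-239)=436 / 23661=0.02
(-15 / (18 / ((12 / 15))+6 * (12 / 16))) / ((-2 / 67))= 335 / 18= 18.61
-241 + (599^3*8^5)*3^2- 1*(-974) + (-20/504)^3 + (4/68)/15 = 10777138711103664631327/170031960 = 63383017587421.00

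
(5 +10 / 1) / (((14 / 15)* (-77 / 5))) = -1125 / 1078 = -1.04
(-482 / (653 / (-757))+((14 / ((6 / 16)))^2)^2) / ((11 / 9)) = 102780369002 / 64647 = 1589870.67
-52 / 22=-26 / 11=-2.36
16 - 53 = -37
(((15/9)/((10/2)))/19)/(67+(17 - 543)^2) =1/15774351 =0.00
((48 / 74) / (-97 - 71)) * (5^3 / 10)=-25 / 518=-0.05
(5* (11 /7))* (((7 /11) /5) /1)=1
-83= -83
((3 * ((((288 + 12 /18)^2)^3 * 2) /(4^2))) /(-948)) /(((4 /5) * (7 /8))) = -131812735736223380 /403137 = -326967595969.17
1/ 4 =0.25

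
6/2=3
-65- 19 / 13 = -66.46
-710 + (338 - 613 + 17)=-968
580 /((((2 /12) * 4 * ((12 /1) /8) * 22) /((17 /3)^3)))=1424770 /297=4797.21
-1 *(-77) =77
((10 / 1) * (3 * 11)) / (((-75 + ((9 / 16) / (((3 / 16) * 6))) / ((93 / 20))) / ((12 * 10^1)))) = -736560 / 1393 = -528.76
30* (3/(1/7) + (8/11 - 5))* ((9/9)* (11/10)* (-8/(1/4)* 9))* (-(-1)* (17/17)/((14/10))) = -794880/7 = -113554.29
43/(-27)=-1.59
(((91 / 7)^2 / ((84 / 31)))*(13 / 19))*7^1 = 68107 / 228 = 298.71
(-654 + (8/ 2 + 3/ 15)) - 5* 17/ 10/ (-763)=-4957889/ 7630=-649.79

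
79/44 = 1.80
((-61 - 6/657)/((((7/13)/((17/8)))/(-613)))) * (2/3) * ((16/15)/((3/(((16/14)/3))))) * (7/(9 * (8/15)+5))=57921752096/6084477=9519.59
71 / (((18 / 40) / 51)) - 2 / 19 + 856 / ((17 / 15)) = 8528998 / 969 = 8801.86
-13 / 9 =-1.44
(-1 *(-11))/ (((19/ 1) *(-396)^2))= 1/ 270864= 0.00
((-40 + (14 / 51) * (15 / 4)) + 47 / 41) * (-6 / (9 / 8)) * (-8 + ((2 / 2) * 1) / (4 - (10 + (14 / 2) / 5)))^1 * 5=-634833080 / 77367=-8205.48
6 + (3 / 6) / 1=13 / 2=6.50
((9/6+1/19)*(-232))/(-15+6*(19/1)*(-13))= 6844/28443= 0.24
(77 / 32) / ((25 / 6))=231 / 400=0.58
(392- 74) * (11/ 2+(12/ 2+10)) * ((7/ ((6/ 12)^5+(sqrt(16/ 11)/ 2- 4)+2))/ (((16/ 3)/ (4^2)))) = -3183963552/ 39563- 294045696 * sqrt(11)/ 39563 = -105128.60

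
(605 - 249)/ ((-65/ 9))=-49.29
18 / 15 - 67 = -329 / 5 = -65.80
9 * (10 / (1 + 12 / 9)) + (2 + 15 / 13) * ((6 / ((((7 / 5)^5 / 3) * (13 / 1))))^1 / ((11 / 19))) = 1248952680 / 31244213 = 39.97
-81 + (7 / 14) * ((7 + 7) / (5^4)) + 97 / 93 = -4646849 / 58125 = -79.95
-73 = -73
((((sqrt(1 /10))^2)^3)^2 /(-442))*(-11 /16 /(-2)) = -11 /14144000000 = -0.00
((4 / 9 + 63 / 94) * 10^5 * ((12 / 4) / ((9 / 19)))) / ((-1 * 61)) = -895850000 / 77409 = -11572.94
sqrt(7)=2.65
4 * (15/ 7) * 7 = 60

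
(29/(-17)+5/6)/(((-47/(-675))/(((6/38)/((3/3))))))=-60075/30362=-1.98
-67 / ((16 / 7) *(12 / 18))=-1407 / 32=-43.97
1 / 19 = 0.05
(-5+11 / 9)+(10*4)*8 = 2846 / 9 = 316.22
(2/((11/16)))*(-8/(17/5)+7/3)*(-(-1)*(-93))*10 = 53.05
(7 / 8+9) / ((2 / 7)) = 553 / 16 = 34.56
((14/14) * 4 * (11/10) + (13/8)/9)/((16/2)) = 0.57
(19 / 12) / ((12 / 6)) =19 / 24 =0.79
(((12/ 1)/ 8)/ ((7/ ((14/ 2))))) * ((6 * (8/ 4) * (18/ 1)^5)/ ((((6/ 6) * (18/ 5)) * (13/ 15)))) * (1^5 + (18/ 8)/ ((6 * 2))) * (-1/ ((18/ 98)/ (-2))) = 1832487300/ 13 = 140960561.54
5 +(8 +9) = 22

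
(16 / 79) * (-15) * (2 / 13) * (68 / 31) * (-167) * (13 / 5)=1090176 / 2449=445.15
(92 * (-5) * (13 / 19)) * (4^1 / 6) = -11960 / 57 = -209.82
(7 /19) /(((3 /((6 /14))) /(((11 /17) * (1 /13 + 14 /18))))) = 1100 /37791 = 0.03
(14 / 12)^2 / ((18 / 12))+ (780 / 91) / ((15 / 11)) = 2719 / 378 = 7.19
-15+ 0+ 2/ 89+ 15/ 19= -23992/ 1691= -14.19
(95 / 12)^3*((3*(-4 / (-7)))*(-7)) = -857375 / 144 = -5953.99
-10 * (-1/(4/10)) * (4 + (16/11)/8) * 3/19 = 3450/209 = 16.51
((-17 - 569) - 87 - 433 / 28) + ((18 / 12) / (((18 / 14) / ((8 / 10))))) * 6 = -95601 / 140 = -682.86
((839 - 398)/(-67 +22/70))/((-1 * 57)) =1715/14782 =0.12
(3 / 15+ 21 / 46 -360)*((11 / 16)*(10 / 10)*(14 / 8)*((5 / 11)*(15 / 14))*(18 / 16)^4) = -8133901335 / 24117248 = -337.26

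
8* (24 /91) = 192 /91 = 2.11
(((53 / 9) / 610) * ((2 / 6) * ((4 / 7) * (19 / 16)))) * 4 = 1007 / 115290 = 0.01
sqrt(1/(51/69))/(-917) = -sqrt(391)/15589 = -0.00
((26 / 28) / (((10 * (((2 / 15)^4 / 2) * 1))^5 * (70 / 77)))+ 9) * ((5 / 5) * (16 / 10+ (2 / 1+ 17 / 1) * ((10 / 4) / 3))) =1807023007245371.52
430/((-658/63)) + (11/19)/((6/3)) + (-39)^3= -106016747/1786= -59359.88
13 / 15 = 0.87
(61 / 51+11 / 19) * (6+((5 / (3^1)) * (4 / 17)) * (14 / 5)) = 622640 / 49419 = 12.60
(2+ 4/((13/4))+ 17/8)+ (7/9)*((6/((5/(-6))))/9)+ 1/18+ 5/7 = 60097/10920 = 5.50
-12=-12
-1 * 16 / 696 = -2 / 87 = -0.02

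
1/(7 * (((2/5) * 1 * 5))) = 1/14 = 0.07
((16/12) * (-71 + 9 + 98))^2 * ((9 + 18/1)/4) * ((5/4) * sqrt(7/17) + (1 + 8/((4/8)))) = 19440 * sqrt(119)/17 + 264384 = 276858.43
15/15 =1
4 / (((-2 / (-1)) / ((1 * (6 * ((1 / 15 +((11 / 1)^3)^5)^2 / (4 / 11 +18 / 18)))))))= 172749082461975437967699740791289264 / 1125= 153554739966200389304622000000000.00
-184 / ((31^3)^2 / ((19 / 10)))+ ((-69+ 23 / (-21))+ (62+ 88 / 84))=-656752760648 / 93187886505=-7.05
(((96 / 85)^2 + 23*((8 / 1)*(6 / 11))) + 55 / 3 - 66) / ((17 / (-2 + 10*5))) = 205894448 / 1351075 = 152.39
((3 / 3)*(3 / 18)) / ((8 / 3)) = 1 / 16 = 0.06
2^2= 4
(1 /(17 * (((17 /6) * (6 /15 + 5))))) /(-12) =-5 /15606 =-0.00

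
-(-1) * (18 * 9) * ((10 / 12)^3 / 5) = 18.75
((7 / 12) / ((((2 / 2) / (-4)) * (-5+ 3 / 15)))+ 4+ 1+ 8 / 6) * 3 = 491 / 24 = 20.46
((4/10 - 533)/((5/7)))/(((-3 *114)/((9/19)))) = 18641/18050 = 1.03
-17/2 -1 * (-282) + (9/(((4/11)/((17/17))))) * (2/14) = 7757/28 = 277.04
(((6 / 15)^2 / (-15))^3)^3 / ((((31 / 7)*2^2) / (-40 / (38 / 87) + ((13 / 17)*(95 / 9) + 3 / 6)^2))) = 3693434028032 / 2021992619208991527557373046875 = 0.00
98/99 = 0.99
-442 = -442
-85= -85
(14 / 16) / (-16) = -7 / 128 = -0.05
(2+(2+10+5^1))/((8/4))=19/2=9.50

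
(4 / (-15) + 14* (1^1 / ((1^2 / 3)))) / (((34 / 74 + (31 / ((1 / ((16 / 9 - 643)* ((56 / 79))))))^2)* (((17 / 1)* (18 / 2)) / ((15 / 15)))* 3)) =144554042 / 315661954392756565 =0.00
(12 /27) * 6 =8 /3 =2.67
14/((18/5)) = 35/9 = 3.89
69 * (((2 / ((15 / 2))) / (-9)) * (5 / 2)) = -46 / 9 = -5.11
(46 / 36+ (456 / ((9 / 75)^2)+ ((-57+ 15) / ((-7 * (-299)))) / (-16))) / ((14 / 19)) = 1850457595 / 43056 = 42977.93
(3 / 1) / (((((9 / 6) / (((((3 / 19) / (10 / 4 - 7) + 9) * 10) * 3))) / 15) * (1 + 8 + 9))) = 448.25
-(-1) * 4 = 4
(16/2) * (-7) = -56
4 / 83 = 0.05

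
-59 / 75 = -0.79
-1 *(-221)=221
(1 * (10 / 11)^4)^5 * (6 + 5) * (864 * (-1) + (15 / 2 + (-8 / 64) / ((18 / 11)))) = -770918750000000000000000 / 550431814035730916619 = -1400.57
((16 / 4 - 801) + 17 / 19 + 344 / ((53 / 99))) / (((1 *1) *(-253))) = 154614 / 254771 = 0.61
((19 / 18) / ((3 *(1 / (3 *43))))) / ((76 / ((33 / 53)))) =473 / 1272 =0.37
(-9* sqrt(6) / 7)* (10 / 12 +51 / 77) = -2073* sqrt(6) / 1078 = -4.71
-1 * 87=-87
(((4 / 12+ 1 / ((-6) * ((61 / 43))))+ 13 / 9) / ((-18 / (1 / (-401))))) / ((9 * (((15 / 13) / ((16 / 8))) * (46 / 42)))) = 165893 / 4101375870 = 0.00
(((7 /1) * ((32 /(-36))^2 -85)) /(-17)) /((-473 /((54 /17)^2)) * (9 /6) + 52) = -163704 /86479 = -1.89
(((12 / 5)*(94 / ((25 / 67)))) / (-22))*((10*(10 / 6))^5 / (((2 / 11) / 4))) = -62980000000 / 81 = -777530864.20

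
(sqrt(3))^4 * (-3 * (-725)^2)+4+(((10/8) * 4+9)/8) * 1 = -14191869.25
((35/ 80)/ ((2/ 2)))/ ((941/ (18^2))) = 567/ 3764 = 0.15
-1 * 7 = -7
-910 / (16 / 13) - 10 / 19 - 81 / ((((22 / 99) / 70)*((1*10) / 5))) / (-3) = 533915 / 152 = 3512.60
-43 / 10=-4.30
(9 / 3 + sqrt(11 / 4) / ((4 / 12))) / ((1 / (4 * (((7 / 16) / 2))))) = 21 / 8 + 21 * sqrt(11) / 16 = 6.98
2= 2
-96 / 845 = -0.11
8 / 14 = 4 / 7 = 0.57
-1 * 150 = -150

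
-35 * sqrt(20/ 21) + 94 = 94 -10 * sqrt(105)/ 3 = 59.84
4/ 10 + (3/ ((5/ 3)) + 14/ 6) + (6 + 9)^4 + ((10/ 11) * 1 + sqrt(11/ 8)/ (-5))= 8354023/ 165-sqrt(22)/ 20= 50630.21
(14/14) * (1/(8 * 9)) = 1/72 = 0.01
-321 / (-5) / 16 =321 / 80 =4.01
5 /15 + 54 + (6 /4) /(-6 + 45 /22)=4694 /87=53.95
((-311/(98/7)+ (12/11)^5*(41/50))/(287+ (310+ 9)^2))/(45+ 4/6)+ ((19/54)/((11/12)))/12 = 226832440882393/7092495097934400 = 0.03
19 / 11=1.73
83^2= 6889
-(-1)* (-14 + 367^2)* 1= 134675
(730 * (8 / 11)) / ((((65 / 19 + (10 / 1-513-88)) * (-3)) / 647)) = 17947780 / 92103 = 194.87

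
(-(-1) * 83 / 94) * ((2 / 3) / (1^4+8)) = 83 / 1269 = 0.07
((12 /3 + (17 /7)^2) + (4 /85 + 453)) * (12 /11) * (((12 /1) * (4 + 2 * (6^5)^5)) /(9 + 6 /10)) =328909888497104595523276488 /9163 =35895436919906645806316.33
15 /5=3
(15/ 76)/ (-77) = -15/ 5852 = -0.00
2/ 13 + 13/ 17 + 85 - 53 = 32.92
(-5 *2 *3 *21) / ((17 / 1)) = -630 / 17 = -37.06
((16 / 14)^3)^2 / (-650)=-131072 / 38235925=-0.00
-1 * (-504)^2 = -254016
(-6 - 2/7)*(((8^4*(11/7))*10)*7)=-19824640/7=-2832091.43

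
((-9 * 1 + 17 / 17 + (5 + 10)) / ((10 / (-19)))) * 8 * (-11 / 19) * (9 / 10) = 1386 / 25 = 55.44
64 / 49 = 1.31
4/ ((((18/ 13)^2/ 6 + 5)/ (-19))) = -12844/ 899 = -14.29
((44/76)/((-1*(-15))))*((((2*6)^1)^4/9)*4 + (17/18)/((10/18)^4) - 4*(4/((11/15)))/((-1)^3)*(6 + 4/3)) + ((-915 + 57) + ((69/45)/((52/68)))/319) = -244125509923/492456250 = -495.73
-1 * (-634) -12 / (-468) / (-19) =469793 / 741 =634.00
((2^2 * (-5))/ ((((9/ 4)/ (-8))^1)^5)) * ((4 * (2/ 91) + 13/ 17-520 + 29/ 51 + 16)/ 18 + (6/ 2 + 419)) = 649782917857280/ 145083393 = 4478685.70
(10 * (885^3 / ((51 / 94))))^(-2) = 289 / 47170754399065556250000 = 0.00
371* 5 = 1855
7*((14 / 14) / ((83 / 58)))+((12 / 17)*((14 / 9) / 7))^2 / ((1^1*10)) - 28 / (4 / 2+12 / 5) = -17449504 / 11873565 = -1.47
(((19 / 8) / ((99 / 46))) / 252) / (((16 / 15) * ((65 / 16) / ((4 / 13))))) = 437 / 1405404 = 0.00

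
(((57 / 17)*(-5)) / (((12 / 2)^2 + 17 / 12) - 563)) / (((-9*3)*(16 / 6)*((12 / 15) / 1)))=-475 / 857752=-0.00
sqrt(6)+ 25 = 27.45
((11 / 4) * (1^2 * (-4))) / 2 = -11 / 2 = -5.50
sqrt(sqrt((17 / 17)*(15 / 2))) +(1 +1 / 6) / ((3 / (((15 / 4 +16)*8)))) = 15^(1 / 4)*2^(3 / 4) / 2 +553 / 9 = 63.10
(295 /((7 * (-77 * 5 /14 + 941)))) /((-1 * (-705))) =118 /1803249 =0.00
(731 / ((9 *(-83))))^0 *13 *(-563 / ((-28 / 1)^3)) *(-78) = -285441 / 10976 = -26.01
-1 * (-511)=511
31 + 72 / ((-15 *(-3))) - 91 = -292 / 5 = -58.40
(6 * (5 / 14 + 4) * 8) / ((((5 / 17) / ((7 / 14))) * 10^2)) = 3111 / 875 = 3.56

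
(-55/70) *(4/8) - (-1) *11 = 297/28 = 10.61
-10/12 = -5/6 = -0.83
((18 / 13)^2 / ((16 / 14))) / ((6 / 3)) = 567 / 676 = 0.84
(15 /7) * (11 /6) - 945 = -13175 /14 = -941.07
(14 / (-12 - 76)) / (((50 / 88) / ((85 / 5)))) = -4.76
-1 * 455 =-455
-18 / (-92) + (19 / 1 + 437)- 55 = 18455 / 46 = 401.20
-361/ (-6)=361/ 6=60.17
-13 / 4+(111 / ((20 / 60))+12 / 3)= 1335 / 4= 333.75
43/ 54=0.80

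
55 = 55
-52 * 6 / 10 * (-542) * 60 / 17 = 1014624 / 17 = 59683.76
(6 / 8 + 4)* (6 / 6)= 19 / 4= 4.75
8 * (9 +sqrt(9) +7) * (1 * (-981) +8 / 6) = -446728 / 3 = -148909.33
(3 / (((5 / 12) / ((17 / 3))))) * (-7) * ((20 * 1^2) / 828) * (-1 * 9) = 1428 / 23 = 62.09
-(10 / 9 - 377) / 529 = 3383 / 4761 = 0.71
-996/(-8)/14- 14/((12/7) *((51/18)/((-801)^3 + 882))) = 705100328301/476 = 1481303210.72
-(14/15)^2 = -0.87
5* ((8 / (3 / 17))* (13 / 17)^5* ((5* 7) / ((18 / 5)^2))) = 3248813750 / 20295603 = 160.07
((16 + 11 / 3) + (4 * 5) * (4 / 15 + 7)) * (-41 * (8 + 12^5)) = -1683402600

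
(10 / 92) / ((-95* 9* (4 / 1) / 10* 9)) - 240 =-33981125 / 141588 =-240.00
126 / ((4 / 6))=189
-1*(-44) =44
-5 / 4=-1.25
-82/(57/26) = -2132/57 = -37.40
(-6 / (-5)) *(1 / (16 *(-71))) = -3 / 2840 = -0.00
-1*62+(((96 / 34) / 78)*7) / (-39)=-534434 / 8619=-62.01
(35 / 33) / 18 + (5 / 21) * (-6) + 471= 1952723 / 4158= 469.63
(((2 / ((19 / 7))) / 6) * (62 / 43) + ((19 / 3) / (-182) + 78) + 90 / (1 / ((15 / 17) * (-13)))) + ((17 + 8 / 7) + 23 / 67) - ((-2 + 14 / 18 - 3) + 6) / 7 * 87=-69522307559 / 72583914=-957.82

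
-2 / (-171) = 2 / 171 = 0.01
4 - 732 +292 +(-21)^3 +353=-9344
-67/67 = -1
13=13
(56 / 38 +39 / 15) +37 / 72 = 4.59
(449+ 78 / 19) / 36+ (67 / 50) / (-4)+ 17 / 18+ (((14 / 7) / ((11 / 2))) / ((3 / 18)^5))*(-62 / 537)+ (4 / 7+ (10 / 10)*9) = -47719404127 / 157126200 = -303.70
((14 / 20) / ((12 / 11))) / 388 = 77 / 46560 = 0.00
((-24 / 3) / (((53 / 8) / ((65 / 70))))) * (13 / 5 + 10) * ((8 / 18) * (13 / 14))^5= -4942652416 / 29221742655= -0.17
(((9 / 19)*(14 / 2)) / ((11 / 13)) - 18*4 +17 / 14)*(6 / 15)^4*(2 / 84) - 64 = -64.04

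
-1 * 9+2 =-7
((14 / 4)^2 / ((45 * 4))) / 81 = 49 / 58320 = 0.00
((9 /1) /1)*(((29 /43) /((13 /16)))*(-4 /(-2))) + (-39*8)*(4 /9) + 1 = -205811 /1677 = -122.73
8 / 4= 2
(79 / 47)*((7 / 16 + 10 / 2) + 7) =15721 / 752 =20.91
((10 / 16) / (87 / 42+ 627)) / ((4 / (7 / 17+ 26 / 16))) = 0.00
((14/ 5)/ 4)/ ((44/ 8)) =7/ 55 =0.13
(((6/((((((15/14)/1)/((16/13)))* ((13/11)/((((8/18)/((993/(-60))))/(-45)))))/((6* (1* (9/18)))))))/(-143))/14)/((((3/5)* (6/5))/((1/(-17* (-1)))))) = -1280/3004092117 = -0.00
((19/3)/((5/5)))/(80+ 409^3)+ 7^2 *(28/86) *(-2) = -281608524227/8825923161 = -31.91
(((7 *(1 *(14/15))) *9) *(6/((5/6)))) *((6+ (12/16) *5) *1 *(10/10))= 4127.76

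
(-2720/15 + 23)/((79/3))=-6.01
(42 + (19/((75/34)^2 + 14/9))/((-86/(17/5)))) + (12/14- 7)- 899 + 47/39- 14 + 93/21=-871.63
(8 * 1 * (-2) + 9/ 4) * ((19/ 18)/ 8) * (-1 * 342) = 19855/ 32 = 620.47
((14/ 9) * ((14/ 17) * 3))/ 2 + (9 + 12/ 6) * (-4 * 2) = -4390/ 51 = -86.08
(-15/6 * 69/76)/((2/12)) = -1035/76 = -13.62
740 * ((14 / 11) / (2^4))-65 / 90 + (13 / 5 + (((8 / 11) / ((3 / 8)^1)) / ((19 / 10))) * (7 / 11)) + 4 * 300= 130497203 / 103455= 1261.39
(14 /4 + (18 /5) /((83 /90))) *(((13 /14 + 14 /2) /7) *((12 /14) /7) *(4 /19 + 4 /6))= 0.90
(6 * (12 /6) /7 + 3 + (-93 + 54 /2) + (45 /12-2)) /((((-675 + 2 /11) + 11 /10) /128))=5867840 /518763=11.31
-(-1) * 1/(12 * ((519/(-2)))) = -1/3114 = -0.00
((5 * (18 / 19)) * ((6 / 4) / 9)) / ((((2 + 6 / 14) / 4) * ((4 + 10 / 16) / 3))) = 10080 / 11951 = 0.84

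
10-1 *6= 4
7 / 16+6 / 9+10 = 533 / 48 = 11.10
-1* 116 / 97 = -1.20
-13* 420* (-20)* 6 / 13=50400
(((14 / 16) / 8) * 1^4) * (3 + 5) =7 / 8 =0.88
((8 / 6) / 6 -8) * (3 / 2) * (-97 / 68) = 16.64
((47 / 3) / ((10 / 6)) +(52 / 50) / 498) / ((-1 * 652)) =-14632 / 1014675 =-0.01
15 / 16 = 0.94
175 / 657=0.27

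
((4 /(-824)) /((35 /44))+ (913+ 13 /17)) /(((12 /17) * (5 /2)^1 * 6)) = 13999924 /162225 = 86.30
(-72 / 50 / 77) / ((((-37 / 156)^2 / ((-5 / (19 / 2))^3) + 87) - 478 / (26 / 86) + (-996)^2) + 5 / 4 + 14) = -35043840 / 1856139150560233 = -0.00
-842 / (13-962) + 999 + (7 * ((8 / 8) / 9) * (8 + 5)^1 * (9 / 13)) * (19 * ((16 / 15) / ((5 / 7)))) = 85303279 / 71175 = 1198.50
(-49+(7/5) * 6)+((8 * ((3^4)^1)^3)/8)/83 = 2640356/415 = 6362.30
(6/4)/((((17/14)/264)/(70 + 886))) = 5300064/17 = 311768.47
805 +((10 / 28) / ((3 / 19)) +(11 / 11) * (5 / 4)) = 67915 / 84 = 808.51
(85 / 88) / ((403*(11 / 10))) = 425 / 195052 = 0.00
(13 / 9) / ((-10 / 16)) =-104 / 45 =-2.31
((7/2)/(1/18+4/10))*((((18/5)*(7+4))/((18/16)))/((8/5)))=6930/41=169.02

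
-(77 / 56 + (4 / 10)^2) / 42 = -307 / 8400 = -0.04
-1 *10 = -10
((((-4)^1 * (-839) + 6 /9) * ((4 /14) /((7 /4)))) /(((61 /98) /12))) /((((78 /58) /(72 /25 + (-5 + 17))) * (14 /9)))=75150.25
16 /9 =1.78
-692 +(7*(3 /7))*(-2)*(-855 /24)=-1913 /4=-478.25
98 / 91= 14 / 13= 1.08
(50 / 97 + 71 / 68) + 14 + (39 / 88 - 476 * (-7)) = 3348.00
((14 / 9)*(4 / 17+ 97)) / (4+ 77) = 7714 / 4131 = 1.87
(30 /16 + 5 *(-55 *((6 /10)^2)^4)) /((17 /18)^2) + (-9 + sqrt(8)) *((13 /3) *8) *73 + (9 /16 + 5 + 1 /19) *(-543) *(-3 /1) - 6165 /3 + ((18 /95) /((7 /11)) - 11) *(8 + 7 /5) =-151707265478087 /9609250000 + 15184 *sqrt(2) /3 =-8629.82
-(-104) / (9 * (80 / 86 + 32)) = 559 / 1593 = 0.35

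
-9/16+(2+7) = 135/16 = 8.44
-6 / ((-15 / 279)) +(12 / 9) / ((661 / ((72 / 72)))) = 1106534 / 9915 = 111.60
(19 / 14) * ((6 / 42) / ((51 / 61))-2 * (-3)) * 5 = 209285 / 4998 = 41.87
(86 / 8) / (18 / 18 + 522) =43 / 2092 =0.02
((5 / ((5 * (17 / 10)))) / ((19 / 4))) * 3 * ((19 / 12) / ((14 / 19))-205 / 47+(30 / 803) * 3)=-66600895 / 85332401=-0.78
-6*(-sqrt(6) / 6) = sqrt(6) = 2.45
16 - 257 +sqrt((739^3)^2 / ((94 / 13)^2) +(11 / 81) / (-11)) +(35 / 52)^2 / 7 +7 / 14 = -650137 / 2704 +sqrt(2229658517119685951693) / 846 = 55814487.72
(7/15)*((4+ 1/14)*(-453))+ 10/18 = -77413/90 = -860.14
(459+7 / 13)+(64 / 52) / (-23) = 137386 / 299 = 459.48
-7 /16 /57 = -7 /912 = -0.01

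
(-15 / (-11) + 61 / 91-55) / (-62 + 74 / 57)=3022083 / 3463460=0.87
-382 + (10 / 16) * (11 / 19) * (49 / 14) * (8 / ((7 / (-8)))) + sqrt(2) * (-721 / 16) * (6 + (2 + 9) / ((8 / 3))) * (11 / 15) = -866.76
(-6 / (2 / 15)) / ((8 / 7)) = -315 / 8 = -39.38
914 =914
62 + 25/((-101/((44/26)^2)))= 1046178/17069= 61.29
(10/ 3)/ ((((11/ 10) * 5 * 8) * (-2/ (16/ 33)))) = -20/ 1089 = -0.02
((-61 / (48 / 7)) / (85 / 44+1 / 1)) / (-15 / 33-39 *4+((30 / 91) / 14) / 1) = 32911879 / 1696781376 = 0.02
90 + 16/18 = 818/9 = 90.89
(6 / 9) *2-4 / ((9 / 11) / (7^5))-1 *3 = -739523 / 9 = -82169.22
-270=-270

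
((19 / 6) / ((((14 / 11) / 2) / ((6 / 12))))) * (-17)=-3553 / 84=-42.30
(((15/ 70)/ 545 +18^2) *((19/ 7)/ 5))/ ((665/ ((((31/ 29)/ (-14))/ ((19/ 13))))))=-996265569/ 72100829500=-0.01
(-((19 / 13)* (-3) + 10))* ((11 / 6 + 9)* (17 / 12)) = -6205 / 72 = -86.18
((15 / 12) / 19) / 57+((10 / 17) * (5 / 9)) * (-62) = -4476145 / 220932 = -20.26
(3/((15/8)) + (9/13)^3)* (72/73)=1527912/801905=1.91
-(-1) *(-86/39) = -86/39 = -2.21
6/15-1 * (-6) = 32/5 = 6.40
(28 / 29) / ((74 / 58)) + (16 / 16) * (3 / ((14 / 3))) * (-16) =-2468 / 259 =-9.53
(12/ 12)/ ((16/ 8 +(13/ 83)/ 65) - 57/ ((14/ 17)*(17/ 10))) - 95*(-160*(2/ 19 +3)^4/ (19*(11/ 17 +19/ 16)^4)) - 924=5127473463194752816161263/ 908671573277904603018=5642.82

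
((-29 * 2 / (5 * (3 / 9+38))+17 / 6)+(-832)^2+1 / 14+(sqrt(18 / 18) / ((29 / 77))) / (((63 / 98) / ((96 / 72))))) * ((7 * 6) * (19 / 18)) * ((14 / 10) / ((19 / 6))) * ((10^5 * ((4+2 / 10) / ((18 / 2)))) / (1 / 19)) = 649948650312579520 / 54027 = 12030071081358.94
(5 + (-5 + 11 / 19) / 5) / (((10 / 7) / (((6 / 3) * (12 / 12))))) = 2737 / 475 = 5.76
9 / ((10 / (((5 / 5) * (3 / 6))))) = 9 / 20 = 0.45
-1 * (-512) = 512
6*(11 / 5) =66 / 5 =13.20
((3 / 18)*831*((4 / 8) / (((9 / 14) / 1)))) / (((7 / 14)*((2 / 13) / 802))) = 10108007 / 9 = 1123111.89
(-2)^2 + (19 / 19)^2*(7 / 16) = 71 / 16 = 4.44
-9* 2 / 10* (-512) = 4608 / 5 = 921.60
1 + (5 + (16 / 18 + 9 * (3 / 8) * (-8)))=-181 / 9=-20.11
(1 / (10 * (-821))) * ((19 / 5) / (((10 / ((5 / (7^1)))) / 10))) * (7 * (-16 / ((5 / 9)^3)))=110808 / 513125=0.22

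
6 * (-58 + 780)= 4332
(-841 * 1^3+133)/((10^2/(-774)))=136998/25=5479.92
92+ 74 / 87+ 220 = 27218 / 87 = 312.85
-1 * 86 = -86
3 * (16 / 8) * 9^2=486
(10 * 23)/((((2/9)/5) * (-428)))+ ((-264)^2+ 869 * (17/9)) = 274745261/3852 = 71325.35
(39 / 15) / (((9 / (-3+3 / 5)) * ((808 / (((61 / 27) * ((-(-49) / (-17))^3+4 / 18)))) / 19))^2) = 768658815098880277 / 2617106090489654580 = 0.29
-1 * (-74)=74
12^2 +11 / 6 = 875 / 6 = 145.83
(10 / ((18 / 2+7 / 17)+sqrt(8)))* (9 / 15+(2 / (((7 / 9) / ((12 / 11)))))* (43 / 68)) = 621480 / 224147- 264129* sqrt(2) / 448294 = 1.94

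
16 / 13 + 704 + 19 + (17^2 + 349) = 17709 / 13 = 1362.23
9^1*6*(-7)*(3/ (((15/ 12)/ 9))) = -40824/ 5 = -8164.80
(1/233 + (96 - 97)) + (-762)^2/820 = 33774953/47765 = 707.11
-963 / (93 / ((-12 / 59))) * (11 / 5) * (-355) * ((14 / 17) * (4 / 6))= -28078512 / 31093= -903.05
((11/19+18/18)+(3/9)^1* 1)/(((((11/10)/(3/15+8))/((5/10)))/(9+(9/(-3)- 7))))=-4469/627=-7.13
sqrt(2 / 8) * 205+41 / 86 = 4428 / 43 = 102.98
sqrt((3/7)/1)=sqrt(21)/7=0.65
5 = 5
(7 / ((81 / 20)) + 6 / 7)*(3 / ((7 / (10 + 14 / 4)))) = 733 / 49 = 14.96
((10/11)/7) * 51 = 6.62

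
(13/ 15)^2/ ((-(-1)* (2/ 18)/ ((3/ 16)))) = 507/ 400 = 1.27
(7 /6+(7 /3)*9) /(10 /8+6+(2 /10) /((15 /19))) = 6650 /2251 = 2.95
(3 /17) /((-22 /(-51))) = 9 /22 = 0.41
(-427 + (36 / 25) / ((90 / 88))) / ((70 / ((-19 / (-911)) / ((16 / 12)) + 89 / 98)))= -8775228249 / 1562365000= -5.62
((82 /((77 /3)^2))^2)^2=296637086736 /1235736291547681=0.00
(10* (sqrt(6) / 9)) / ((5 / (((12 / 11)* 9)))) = 24* sqrt(6) / 11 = 5.34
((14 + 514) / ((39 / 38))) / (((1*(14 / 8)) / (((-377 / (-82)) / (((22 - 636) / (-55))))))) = 10667360 / 88109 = 121.07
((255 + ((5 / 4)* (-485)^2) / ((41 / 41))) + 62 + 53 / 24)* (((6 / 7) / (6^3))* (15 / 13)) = 35322055 / 26208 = 1347.76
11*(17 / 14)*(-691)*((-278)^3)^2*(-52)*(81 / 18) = 6978696173432941928256 / 7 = 996956596204705989750.86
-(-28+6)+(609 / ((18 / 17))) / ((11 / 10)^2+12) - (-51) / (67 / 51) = 104.36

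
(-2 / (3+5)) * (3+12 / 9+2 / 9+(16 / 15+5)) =-2.66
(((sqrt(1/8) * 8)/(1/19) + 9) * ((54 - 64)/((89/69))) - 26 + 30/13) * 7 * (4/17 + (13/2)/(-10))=53368077/196690 + 1293957 * sqrt(2)/1513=1480.80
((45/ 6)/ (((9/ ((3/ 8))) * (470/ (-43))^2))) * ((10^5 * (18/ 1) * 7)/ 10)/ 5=2912175/ 4418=659.16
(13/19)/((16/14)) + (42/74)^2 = 191611/208088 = 0.92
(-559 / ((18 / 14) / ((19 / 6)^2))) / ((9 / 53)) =-74867429 / 2916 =-25674.70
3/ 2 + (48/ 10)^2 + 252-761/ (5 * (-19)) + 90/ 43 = 11709389/ 40850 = 286.64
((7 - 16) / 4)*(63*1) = -567 / 4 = -141.75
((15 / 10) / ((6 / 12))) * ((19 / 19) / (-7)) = -0.43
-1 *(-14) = 14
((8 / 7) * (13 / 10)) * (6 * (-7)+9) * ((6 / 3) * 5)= -3432 / 7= -490.29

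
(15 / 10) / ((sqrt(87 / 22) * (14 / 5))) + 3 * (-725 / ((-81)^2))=-725 / 2187 + 5 * sqrt(1914) / 812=-0.06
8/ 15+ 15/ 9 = 11/ 5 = 2.20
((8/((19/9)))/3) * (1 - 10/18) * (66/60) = 176/285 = 0.62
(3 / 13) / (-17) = -3 / 221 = -0.01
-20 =-20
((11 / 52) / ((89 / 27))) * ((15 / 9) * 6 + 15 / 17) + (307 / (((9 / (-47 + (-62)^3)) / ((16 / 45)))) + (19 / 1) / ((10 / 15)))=-18424128135509 / 6372756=-2891076.97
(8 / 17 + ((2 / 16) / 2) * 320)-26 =-94 / 17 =-5.53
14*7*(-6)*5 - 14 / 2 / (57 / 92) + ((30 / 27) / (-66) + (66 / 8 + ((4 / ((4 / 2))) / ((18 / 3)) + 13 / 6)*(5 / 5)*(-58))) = -3088.07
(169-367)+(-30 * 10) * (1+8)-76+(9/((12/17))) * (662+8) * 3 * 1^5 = 45307/2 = 22653.50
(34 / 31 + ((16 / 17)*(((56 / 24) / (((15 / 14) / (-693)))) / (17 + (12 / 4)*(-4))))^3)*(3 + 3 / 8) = -736556034734973261 / 9518937500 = -77377967.31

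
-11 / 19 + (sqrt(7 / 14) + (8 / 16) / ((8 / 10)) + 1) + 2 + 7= sqrt(2) / 2 + 1527 / 152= 10.75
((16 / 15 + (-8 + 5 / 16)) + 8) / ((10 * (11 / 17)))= 5627 / 26400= 0.21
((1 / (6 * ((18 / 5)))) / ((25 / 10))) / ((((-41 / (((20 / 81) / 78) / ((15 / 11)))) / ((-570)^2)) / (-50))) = 19855000 / 1165671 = 17.03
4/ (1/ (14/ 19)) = 56/ 19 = 2.95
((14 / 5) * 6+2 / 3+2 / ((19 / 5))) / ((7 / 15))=5128 / 133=38.56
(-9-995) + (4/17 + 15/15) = -17047/17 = -1002.76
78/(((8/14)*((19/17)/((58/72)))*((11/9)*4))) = 134589/6688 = 20.12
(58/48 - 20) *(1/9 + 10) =-41041/216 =-190.00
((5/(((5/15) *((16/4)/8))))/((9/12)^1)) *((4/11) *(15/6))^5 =4000000/161051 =24.84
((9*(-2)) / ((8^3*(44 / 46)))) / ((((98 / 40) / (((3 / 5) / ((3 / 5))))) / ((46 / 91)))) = -23805 / 3139136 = -0.01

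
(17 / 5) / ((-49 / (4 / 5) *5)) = -68 / 6125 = -0.01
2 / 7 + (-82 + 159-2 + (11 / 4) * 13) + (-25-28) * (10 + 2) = -14699 / 28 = -524.96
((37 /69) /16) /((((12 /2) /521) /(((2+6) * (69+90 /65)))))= 1638.65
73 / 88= 0.83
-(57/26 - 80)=2023/26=77.81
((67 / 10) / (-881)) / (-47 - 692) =67 / 6510590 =0.00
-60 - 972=-1032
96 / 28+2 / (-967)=23194 / 6769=3.43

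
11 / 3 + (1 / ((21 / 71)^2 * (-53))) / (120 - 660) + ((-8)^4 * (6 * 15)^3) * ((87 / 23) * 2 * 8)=52460802583838282363 / 290292660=180716944699.32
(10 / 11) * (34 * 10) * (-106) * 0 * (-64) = 0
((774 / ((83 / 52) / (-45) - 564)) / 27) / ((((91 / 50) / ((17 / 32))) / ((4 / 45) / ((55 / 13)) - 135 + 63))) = 325565470 / 304883733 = 1.07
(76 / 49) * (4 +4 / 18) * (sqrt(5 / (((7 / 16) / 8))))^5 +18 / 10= 9 / 5 +9463398400 * sqrt(70) / 151263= 523437.61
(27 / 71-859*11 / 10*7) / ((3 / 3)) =-4695883 / 710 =-6613.92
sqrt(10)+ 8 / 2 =sqrt(10)+ 4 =7.16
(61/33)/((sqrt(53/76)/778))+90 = 90+94916 * sqrt(1007)/1749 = 1812.12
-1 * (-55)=55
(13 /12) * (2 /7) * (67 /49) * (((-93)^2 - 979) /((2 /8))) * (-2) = -26722280 /1029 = -25969.17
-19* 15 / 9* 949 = -90155 / 3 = -30051.67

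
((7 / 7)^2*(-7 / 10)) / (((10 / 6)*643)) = -21 / 32150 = -0.00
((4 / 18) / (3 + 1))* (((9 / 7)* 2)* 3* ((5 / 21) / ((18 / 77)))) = 55 / 126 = 0.44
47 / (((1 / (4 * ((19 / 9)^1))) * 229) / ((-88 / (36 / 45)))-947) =-392920 / 7918981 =-0.05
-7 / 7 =-1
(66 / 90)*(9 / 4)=33 / 20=1.65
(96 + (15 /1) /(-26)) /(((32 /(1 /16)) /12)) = 7443 /3328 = 2.24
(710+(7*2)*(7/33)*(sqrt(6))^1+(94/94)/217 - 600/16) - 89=98*sqrt(6)/33+253241/434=590.78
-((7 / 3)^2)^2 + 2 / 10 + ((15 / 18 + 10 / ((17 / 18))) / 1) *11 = 1324609 / 13770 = 96.20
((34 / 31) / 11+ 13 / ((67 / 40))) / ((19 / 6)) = 2.48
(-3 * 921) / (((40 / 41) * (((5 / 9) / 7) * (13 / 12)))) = -21410487 / 650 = -32939.21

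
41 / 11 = 3.73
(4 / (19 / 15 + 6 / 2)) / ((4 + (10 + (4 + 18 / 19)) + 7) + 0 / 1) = 285 / 7888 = 0.04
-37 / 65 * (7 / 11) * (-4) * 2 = 2072 / 715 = 2.90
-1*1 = -1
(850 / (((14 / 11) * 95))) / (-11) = -85 / 133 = -0.64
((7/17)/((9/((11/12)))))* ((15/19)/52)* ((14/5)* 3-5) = 77/35568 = 0.00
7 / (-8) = -7 / 8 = -0.88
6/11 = 0.55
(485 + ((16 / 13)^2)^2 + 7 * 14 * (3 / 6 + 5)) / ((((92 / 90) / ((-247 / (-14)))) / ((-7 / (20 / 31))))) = -192187.61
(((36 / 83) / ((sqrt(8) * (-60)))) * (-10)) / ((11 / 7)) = 21 * sqrt(2) / 1826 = 0.02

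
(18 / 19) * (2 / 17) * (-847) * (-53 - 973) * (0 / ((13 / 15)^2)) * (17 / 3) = 0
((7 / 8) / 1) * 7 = 49 / 8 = 6.12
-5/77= -0.06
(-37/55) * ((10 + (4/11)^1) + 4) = -5846/605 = -9.66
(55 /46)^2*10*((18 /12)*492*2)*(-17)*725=-137574731250 /529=-260065654.54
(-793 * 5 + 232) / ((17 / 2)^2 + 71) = -14932 / 573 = -26.06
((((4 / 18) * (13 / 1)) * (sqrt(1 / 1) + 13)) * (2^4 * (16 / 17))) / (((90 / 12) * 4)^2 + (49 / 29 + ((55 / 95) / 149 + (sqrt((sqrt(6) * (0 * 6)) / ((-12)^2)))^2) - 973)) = -7650313216 / 895690917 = -8.54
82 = 82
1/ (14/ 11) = 11/ 14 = 0.79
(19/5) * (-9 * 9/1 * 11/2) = -16929/10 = -1692.90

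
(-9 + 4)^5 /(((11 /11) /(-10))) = 31250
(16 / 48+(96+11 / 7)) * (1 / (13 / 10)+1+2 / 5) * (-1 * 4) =-386528 / 455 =-849.51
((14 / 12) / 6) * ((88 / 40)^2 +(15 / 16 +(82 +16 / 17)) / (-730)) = 32837539 / 35740800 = 0.92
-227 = -227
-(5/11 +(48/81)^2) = -6461/8019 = -0.81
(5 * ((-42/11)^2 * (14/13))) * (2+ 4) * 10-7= 7397789/1573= 4702.98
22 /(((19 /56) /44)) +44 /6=163042 /57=2860.39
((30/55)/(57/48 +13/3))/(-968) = -36/352715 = -0.00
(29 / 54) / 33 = 29 / 1782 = 0.02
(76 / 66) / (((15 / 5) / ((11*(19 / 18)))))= 361 / 81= 4.46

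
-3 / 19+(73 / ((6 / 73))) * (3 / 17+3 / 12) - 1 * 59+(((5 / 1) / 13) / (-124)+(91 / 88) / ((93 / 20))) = 10991122061 / 34364616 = 319.84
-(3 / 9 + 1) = -4 / 3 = -1.33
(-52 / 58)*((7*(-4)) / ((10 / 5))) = 364 / 29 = 12.55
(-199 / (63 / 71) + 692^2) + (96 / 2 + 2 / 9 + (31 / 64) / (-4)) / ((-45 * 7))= 69475491947 / 145152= 478639.58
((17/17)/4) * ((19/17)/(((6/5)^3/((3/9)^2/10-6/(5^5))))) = 9823/6609600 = 0.00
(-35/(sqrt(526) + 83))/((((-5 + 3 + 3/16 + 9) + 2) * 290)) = -664/3875067 + 8 * sqrt(526)/3875067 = -0.00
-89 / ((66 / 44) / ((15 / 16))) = -445 / 8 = -55.62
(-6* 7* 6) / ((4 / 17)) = -1071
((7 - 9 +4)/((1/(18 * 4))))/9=16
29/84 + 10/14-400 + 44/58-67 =-1133183/2436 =-465.18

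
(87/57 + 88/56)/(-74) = -206/4921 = -0.04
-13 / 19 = -0.68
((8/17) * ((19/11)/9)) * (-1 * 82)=-12464/1683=-7.41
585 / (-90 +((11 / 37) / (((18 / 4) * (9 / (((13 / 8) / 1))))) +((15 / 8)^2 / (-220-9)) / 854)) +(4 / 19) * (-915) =-672182365407060 / 3375554318837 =-199.13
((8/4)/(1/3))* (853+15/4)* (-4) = -20562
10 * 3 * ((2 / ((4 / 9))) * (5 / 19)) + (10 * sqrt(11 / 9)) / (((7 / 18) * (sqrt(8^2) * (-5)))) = 675 / 19 - 3 * sqrt(11) / 14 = 34.82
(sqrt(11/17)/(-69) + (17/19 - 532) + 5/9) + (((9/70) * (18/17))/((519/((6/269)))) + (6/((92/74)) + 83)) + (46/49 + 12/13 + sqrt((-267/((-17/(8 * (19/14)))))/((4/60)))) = -4369010817608384/9910160487045 - sqrt(187)/1173 + 6 * sqrt(1006145)/119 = -390.30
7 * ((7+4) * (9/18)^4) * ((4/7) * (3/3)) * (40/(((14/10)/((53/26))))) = 14575/91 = 160.16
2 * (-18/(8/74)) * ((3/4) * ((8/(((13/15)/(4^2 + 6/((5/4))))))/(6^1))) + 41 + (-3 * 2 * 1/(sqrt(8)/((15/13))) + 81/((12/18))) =-15659/2 - 45 * sqrt(2)/26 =-7831.95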